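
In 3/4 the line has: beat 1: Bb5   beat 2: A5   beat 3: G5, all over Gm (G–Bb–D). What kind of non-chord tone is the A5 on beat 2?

The harmony at that moment is G minor triad (G, Bb, D); A5 is not a chord tone.
It is approached by step down from Bb5 and left by step down to G5.
Step in, step out in the same direction — a passing tone.

Passing tone.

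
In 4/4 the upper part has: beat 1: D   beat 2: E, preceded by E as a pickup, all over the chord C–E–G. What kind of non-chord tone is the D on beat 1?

Lower neighbor tone.

The harmony at that moment is C major triad (C, E, G); D is not a chord tone.
It is approached by step down from E and left by step up to E.
Step away and step back to the same note — a neighbor tone (lower neighbor).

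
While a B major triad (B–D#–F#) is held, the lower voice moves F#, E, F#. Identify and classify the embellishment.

E is a neighbor tone.

The harmony at that moment is B major triad (B, D#, F#); E is not a chord tone.
It is approached by step down from F# and left by step up to F#.
Step away and step back to the same note — a neighbor tone (lower neighbor).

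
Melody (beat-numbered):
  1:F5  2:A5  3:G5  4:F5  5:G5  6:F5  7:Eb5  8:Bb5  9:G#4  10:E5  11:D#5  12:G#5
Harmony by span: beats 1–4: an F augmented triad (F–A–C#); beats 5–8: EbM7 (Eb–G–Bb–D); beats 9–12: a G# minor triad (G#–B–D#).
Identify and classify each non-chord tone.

G5 (beat 3) — passing tone; F5 (beat 6) — passing tone; E5 (beat 10) — appoggiatura.

The harmony at that moment is F augmented triad (F, A, C#); G5 is not a chord tone.
It is approached by step down from A5 and left by step down to F5.
Step in, step out in the same direction — a passing tone.
The harmony at that moment is Eb major seventh chord (Eb, G, Bb, D); F5 is not a chord tone.
It is approached by step down from G5 and left by step down to Eb5.
Step in, step out in the same direction — a passing tone.
The harmony at that moment is G# minor triad (G#, B, D#); E5 is not a chord tone.
It is approached by leap up from G#4 and left by step down to D#5.
Leap in, step out — an appoggiatura.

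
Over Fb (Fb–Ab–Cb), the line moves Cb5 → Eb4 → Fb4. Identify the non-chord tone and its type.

Eb4 is an appoggiatura.

The harmony at that moment is Fb major triad (Fb, Ab, Cb); Eb4 is not a chord tone.
It is approached by leap down from Cb5 and left by step up to Fb4.
Leap in, step out — an appoggiatura.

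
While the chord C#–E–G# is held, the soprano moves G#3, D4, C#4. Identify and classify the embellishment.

D4 is an appoggiatura.

The harmony at that moment is C# minor triad (C#, E, G#); D4 is not a chord tone.
It is approached by leap up from G#3 and left by step down to C#4.
Leap in, step out — an appoggiatura.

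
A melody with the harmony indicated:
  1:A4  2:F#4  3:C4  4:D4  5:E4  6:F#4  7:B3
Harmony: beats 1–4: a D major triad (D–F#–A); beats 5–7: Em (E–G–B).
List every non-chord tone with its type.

C4 (beat 3) — appoggiatura; F#4 (beat 6) — escape tone.

The harmony at that moment is D major triad (D, F#, A); C4 is not a chord tone.
It is approached by leap down from F#4 and left by step up to D4.
Leap in, step out — an appoggiatura.
The harmony at that moment is E minor triad (E, G, B); F#4 is not a chord tone.
It is approached by step up from E4 and left by leap down to B3.
Step in, leap out — an escape tone.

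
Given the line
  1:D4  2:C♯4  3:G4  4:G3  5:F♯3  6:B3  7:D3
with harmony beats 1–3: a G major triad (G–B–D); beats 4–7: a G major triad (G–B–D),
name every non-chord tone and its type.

C♯4 (beat 2) — escape tone; F♯3 (beat 5) — escape tone.

The harmony at that moment is G major triad (G, B, D); C♯4 is not a chord tone.
It is approached by step down from D4 and left by leap up to G4.
Step in, leap out — an escape tone.
The harmony at that moment is G major triad (G, B, D); F♯3 is not a chord tone.
It is approached by step down from G3 and left by leap up to B3.
Step in, leap out — an escape tone.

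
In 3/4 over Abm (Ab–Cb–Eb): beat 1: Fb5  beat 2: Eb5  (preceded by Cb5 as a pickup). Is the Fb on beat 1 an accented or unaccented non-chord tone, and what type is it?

Accented appoggiatura.

The harmony at that moment is Ab minor triad (Ab, Cb, Eb); Fb5 is not a chord tone.
It is approached by leap up from Cb5 and left by step down to Eb5.
Leap in, step out — an appoggiatura.
It falls on the downbeat, so it is accented.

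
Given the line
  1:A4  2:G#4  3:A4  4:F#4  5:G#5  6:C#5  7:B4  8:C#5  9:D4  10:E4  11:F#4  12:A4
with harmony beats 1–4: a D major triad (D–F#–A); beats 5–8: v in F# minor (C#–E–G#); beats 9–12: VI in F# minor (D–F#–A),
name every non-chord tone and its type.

The harmony at that moment is D major triad (D, F#, A); G#4 is not a chord tone.
It is approached by step down from A4 and left by step up to A4.
Step away and step back to the same note — a neighbor tone (lower neighbor).
The harmony at that moment is C# minor triad (C#, E, G#); B4 is not a chord tone.
It is approached by step down from C#5 and left by step up to C#5.
Step away and step back to the same note — a neighbor tone (lower neighbor).
The harmony at that moment is D major triad (D, F#, A); E4 is not a chord tone.
It is approached by step up from D4 and left by step up to F#4.
Step in, step out in the same direction — a passing tone.

G#4 (beat 2) — neighbor tone; B4 (beat 7) — neighbor tone; E4 (beat 10) — passing tone.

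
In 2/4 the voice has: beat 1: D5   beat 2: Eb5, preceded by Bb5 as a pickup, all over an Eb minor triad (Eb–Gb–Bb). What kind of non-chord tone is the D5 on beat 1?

Appoggiatura.

The harmony at that moment is Eb minor triad (Eb, Gb, Bb); D5 is not a chord tone.
It is approached by leap down from Bb5 and left by step up to Eb5.
Leap in, step out, metrically accented — an appoggiatura.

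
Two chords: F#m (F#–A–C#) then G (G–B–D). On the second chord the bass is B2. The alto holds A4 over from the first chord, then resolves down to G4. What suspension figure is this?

7–6 suspension.

At the second chord the bass is B2. The suspended A4 lies a seventh above the bass; after resolving down by step to G4, the interval above the bass becomes a sixth.
Suspension figures are named by those two intervals: 7–6.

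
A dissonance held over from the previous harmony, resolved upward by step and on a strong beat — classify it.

Retardation.

Approach: by preparation — the pitch is first a chord tone, then held (tied or repeated) while the harmony changes under it. Departure: up by step. Metric position: strong.
A prepared dissonance that resolves upward by step — a retardation. (The same figure resolving downward would be a suspension.)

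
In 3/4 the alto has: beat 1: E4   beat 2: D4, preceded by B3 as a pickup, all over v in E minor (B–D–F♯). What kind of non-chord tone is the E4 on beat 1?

Appoggiatura.

The harmony at that moment is B minor triad (B, D, F♯); E4 is not a chord tone.
It is approached by leap up from B3 and left by step down to D4.
Leap in, step out, metrically accented — an appoggiatura.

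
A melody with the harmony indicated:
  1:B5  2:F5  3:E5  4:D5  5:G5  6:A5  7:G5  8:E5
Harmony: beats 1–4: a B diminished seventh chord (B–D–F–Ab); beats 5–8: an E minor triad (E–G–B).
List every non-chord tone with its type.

The harmony at that moment is B diminished seventh chord (B, D, F, Ab); E5 is not a chord tone.
It is approached by step down from F5 and left by step down to D5.
Step in, step out in the same direction — a passing tone.
The harmony at that moment is E minor triad (E, G, B); A5 is not a chord tone.
It is approached by step up from G5 and left by step down to G5.
Step away and step back to the same note — a neighbor tone (upper neighbor).

E5 (beat 3) — passing tone; A5 (beat 6) — neighbor tone.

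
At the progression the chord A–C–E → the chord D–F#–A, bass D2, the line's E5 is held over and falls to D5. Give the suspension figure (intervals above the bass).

At the second chord the bass is D2. The suspended E5 lies a ninth above the bass; after resolving down by step to D5, the interval above the bass becomes an octave.
Suspension figures are named by those two intervals: 9–8.

9–8 suspension.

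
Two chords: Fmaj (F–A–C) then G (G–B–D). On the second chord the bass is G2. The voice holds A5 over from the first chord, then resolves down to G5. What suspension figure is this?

At the second chord the bass is G2. The suspended A5 lies a ninth above the bass; after resolving down by step to G5, the interval above the bass becomes an octave.
Suspension figures are named by those two intervals: 9–8.

9–8 suspension.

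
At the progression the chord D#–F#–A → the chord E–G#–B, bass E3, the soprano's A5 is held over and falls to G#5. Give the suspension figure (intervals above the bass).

4–3 suspension.

At the second chord the bass is E3. The suspended A5 lies a fourth above the bass; after resolving down by step to G#5, the interval above the bass becomes a third.
Suspension figures are named by those two intervals: 4–3.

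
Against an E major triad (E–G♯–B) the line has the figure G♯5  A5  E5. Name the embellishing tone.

The harmony at that moment is E major triad (E, G♯, B); A5 is not a chord tone.
It is approached by step up from G♯5 and left by leap down to E5.
Step in, leap out — an escape tone.

A5 is an escape tone.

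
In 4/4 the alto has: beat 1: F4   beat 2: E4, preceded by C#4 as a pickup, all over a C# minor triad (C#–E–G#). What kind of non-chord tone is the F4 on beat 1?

The harmony at that moment is C# minor triad (C#, E, G#); F4 is not a chord tone.
It is approached by leap up from C#4 and left by step down to E4.
Leap in, step out, metrically accented — an appoggiatura.

Appoggiatura.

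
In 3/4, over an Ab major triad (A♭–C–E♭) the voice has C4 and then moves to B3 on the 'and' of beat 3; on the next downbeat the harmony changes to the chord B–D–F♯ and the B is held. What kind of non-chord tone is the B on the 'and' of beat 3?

Anticipation.

The harmony at that moment is A♭ major triad (A♭, C, E♭); B3 is not a chord tone.
It is approached by step down from C4 and then sustained as the same pitch into the next harmony.
Arriving early and becoming a chord tone when the harmony changes — an anticipation.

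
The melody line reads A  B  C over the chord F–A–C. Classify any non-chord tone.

The harmony at that moment is F major triad (F, A, C); B is not a chord tone.
It is approached by step up from A and left by step up to C.
Step in, step out in the same direction — a passing tone.

B is a passing tone.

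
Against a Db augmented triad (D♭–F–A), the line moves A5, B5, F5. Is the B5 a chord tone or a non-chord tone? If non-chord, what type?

The harmony at that moment is D♭ augmented triad (D♭, F, A); B5 is not a chord tone.
It is approached by step up from A5 and left by leap down to F5.
Step in, leap out — an escape tone.

Non-chord tone — an escape tone.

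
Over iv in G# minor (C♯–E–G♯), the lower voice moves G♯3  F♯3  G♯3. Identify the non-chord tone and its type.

F♯3 is a neighbor tone.

The harmony at that moment is C♯ minor triad (C♯, E, G♯); F♯3 is not a chord tone.
It is approached by step down from G♯3 and left by step up to G♯3.
Step away and step back to the same note — a neighbor tone (lower neighbor).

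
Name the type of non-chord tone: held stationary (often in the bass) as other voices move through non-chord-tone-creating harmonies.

Pedal tone.

Approach: none. Departure: none — a single pitch is sustained while the chords change around it, passing through harmonies that do not contain it.
No melodic motion at all; the dissonance is created entirely by the moving harmonies against the stationary note — a pedal tone (pedal point).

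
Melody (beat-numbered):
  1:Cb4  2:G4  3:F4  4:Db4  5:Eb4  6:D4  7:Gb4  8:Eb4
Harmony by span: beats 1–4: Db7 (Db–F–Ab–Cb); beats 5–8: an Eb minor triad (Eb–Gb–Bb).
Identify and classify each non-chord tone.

G4 (beat 2) — appoggiatura; D4 (beat 6) — escape tone.

The harmony at that moment is Db dominant seventh chord (Db, F, Ab, Cb); G4 is not a chord tone.
It is approached by leap up from Cb4 and left by step down to F4.
Leap in, step out — an appoggiatura.
The harmony at that moment is Eb minor triad (Eb, Gb, Bb); D4 is not a chord tone.
It is approached by step down from Eb4 and left by leap up to Gb4.
Step in, leap out — an escape tone.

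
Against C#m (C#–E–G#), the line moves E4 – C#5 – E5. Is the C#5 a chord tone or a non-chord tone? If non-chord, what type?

C# minor triad contains C#, E, G#; C# is the root, so it is a chord tone.

Chord tone (the root of C# minor triad).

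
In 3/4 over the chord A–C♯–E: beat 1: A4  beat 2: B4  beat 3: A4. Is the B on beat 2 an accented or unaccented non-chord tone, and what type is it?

Unaccented neighbor tone.

The harmony at that moment is A major triad (A, C♯, E); B4 is not a chord tone.
It is approached by step up from A4 and left by step down to A4.
Step away and step back to the same note — a neighbor tone (upper neighbor).
It falls on a weak beat, so it is unaccented.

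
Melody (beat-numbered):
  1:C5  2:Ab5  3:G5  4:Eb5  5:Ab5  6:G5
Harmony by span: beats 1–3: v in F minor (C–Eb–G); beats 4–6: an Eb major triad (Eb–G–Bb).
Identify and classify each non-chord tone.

The harmony at that moment is C minor triad (C, Eb, G); Ab5 is not a chord tone.
It is approached by leap up from C5 and left by step down to G5.
Leap in, step out — an appoggiatura.
The harmony at that moment is Eb major triad (Eb, G, Bb); Ab5 is not a chord tone.
It is approached by leap up from Eb5 and left by step down to G5.
Leap in, step out — an appoggiatura.

Ab5 (beat 2) — appoggiatura; Ab5 (beat 5) — appoggiatura.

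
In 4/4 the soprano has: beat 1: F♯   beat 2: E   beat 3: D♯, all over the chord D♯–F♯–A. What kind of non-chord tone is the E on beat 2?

Passing tone.

The harmony at that moment is D♯ diminished triad (D♯, F♯, A); E is not a chord tone.
It is approached by step down from F♯ and left by step down to D♯.
Step in, step out in the same direction — a passing tone.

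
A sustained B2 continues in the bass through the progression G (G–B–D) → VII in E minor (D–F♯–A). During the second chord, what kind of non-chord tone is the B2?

Pedal tone (pedal point).

The harmony at that moment is D major triad (D, F♯, A); B2 is not a chord tone.
It is held over (the same pitch as the preceding B2) and then sustained as the same pitch into the next harmony.
Sustained through a change of harmony — a pedal tone.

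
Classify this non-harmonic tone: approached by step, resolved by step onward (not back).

Approach: by step. Departure: by step, continuing in the same direction.
Stepwise on both sides with no change of direction means the note fills in the space between two different chord tones — a passing tone. (Had it turned back to its starting note it would be a neighbor tone instead.)

Passing tone.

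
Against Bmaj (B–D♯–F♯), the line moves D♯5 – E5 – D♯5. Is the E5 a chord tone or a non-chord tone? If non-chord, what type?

Non-chord tone — a neighbor tone.

The harmony at that moment is B major triad (B, D♯, F♯); E5 is not a chord tone.
It is approached by step up from D♯5 and left by step down to D♯5.
Step away and step back to the same note — a neighbor tone (upper neighbor).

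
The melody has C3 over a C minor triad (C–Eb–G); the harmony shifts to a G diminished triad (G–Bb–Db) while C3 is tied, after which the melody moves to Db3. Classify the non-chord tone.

The harmony at that moment is G diminished triad (G, Bb, Db); C3 is not a chord tone.
It is held over (the same pitch as the preceding C3) and left by step up to Db3.
Held over from the previous chord and resolving up by step — a retardation.

C3 is a retardation.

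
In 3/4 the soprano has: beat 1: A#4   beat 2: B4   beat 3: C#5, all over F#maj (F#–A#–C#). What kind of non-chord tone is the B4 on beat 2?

The harmony at that moment is F# major triad (F#, A#, C#); B4 is not a chord tone.
It is approached by step up from A#4 and left by step up to C#5.
Step in, step out in the same direction — a passing tone.

Passing tone.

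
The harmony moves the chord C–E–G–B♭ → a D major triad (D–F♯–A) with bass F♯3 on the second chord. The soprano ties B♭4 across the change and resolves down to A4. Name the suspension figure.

4–3 suspension.

At the second chord the bass is F♯3. The suspended B♭4 lies a fourth above the bass; after resolving down by step to A4, the interval above the bass becomes a third.
Suspension figures are named by those two intervals: 4–3.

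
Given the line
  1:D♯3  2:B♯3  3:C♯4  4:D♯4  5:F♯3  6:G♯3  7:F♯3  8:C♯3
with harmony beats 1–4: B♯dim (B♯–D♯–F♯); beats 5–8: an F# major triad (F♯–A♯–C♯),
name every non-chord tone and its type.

C♯4 (beat 3) — passing tone; G♯3 (beat 6) — neighbor tone.

The harmony at that moment is B♯ diminished triad (B♯, D♯, F♯); C♯4 is not a chord tone.
It is approached by step up from B♯3 and left by step up to D♯4.
Step in, step out in the same direction — a passing tone.
The harmony at that moment is F♯ major triad (F♯, A♯, C♯); G♯3 is not a chord tone.
It is approached by step up from F♯3 and left by step down to F♯3.
Step away and step back to the same note — a neighbor tone (upper neighbor).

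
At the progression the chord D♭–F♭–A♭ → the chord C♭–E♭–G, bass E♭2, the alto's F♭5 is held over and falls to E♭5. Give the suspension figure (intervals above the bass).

At the second chord the bass is E♭2. The suspended F♭5 lies a ninth above the bass; after resolving down by step to E♭5, the interval above the bass becomes an octave.
Suspension figures are named by those two intervals: 9–8.

9–8 suspension.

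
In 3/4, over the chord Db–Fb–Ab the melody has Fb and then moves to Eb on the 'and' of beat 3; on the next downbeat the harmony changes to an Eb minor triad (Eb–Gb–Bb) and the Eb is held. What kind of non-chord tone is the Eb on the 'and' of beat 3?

Anticipation.

The harmony at that moment is Db minor triad (Db, Fb, Ab); Eb is not a chord tone.
It is approached by step down from Fb and then sustained as the same pitch into the next harmony.
Arriving early and becoming a chord tone when the harmony changes — an anticipation.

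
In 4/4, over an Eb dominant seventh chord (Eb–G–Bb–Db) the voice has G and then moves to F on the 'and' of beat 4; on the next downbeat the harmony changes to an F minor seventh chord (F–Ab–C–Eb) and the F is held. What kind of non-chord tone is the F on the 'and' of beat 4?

Anticipation.

The harmony at that moment is Eb dominant seventh chord (Eb, G, Bb, Db); F is not a chord tone.
It is approached by step down from G and then sustained as the same pitch into the next harmony.
Arriving early and becoming a chord tone when the harmony changes — an anticipation.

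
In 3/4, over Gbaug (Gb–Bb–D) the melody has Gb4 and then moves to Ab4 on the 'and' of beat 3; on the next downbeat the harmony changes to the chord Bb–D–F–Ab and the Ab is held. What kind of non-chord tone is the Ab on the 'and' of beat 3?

Anticipation.

The harmony at that moment is Gb augmented triad (Gb, Bb, D); Ab4 is not a chord tone.
It is approached by step up from Gb4 and then sustained as the same pitch into the next harmony.
Arriving early and becoming a chord tone when the harmony changes — an anticipation.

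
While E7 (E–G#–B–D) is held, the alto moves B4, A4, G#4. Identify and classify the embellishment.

The harmony at that moment is E dominant seventh chord (E, G#, B, D); A4 is not a chord tone.
It is approached by step down from B4 and left by step down to G#4.
Step in, step out in the same direction — a passing tone.

A4 is a passing tone.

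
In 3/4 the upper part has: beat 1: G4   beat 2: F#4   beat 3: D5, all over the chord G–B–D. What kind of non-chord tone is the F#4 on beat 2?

The harmony at that moment is G major triad (G, B, D); F#4 is not a chord tone.
It is approached by step down from G4 and left by leap up to D5.
Step in, leap out, on a weak beat — an escape tone.

Escape tone.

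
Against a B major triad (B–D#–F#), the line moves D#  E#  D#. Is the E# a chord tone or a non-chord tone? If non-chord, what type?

Non-chord tone — a neighbor tone.

The harmony at that moment is B major triad (B, D#, F#); E# is not a chord tone.
It is approached by step up from D# and left by step down to D#.
Step away and step back to the same note — a neighbor tone (upper neighbor).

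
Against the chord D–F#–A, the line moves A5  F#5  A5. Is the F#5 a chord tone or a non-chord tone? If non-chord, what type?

Chord tone (the third of D major triad).

D major triad contains D, F#, A; F# is the third, so it is a chord tone.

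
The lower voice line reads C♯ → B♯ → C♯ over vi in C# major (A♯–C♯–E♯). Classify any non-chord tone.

B♯ is a neighbor tone.

The harmony at that moment is A♯ minor triad (A♯, C♯, E♯); B♯ is not a chord tone.
It is approached by step down from C♯ and left by step up to C♯.
Step away and step back to the same note — a neighbor tone (lower neighbor).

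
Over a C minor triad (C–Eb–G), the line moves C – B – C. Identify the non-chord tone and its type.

B is a neighbor tone.

The harmony at that moment is C minor triad (C, Eb, G); B is not a chord tone.
It is approached by step down from C and left by step up to C.
Step away and step back to the same note — a neighbor tone (lower neighbor).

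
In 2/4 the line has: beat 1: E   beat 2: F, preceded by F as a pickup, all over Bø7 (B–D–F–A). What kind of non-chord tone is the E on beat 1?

Lower neighbor tone.

The harmony at that moment is B half-diminished seventh chord (B, D, F, A); E is not a chord tone.
It is approached by step down from F and left by step up to F.
Step away and step back to the same note — a neighbor tone (lower neighbor).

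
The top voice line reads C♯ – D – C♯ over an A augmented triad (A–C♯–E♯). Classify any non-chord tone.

D is a neighbor tone.

The harmony at that moment is A augmented triad (A, C♯, E♯); D is not a chord tone.
It is approached by step up from C♯ and left by step down to C♯.
Step away and step back to the same note — a neighbor tone (upper neighbor).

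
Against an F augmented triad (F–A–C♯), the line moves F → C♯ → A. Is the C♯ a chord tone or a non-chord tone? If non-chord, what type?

Chord tone (the fifth of F augmented triad).

F augmented triad contains F, A, C♯; C♯ is the fifth, so it is a chord tone.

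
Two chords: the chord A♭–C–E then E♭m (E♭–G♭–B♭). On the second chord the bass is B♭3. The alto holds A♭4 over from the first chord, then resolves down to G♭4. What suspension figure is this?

At the second chord the bass is B♭3. The suspended A♭4 lies a seventh above the bass; after resolving down by step to G♭4, the interval above the bass becomes a sixth.
Suspension figures are named by those two intervals: 7–6.

7–6 suspension.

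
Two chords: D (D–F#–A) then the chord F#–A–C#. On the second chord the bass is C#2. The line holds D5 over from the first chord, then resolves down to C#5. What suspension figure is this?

9–8 suspension.

At the second chord the bass is C#2. The suspended D5 lies a ninth above the bass; after resolving down by step to C#5, the interval above the bass becomes an octave.
Suspension figures are named by those two intervals: 9–8.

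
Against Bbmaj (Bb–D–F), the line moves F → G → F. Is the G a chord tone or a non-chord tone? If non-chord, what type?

The harmony at that moment is Bb major triad (Bb, D, F); G is not a chord tone.
It is approached by step up from F and left by step down to F.
Step away and step back to the same note — a neighbor tone (upper neighbor).

Non-chord tone — a neighbor tone.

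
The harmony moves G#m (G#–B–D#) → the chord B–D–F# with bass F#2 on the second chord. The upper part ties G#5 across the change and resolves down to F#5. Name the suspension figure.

At the second chord the bass is F#2. The suspended G#5 lies a ninth above the bass; after resolving down by step to F#5, the interval above the bass becomes an octave.
Suspension figures are named by those two intervals: 9–8.

9–8 suspension.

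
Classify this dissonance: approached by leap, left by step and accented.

Appoggiatura.

Approach: by leap. Departure: by step. Metric position: strong.
Leap in, step out, in a metrically strong position — an appoggiatura. (It is the mirror image of the escape tone, which steps in and leaps out from a weak position.)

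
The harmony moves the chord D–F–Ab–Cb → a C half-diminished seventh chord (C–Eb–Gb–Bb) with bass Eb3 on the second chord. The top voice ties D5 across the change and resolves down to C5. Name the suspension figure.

7–6 suspension.

At the second chord the bass is Eb3. The suspended D5 lies a seventh above the bass; after resolving down by step to C5, the interval above the bass becomes a sixth.
Suspension figures are named by those two intervals: 7–6.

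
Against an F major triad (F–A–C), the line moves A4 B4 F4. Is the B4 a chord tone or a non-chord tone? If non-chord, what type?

The harmony at that moment is F major triad (F, A, C); B4 is not a chord tone.
It is approached by step up from A4 and left by leap down to F4.
Step in, leap out — an escape tone.

Non-chord tone — an escape tone.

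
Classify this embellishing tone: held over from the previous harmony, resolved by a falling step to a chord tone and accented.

Suspension.

Approach: by preparation — the pitch is first a chord tone, then held (tied or repeated) while the harmony changes under it. Departure: down by step. Metric position: strong.
A prepared dissonance that resolves downward by step — a suspension. (The same figure resolving upward would be a retardation.)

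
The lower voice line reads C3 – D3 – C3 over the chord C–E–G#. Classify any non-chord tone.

The harmony at that moment is C augmented triad (C, E, G#); D3 is not a chord tone.
It is approached by step up from C3 and left by step down to C3.
Step away and step back to the same note — a neighbor tone (upper neighbor).

D3 is a neighbor tone.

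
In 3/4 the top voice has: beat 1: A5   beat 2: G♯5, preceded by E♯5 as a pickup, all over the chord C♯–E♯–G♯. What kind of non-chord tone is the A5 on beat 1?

The harmony at that moment is C♯ major triad (C♯, E♯, G♯); A5 is not a chord tone.
It is approached by leap up from E♯5 and left by step down to G♯5.
Leap in, step out, metrically accented — an appoggiatura.

Appoggiatura.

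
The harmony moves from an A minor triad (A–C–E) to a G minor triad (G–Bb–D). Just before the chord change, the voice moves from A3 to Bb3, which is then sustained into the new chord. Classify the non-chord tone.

The harmony at that moment is A minor triad (A, C, E); Bb3 is not a chord tone.
It is approached by step up from A3 and then sustained as the same pitch into the next harmony.
Arriving early and becoming a chord tone when the harmony changes — an anticipation.

Bb3 is an anticipation.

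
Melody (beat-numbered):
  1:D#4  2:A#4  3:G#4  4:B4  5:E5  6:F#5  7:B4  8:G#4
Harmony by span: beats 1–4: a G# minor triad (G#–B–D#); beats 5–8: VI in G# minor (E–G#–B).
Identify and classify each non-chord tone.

A#4 (beat 2) — appoggiatura; F#5 (beat 6) — escape tone.

The harmony at that moment is G# minor triad (G#, B, D#); A#4 is not a chord tone.
It is approached by leap up from D#4 and left by step down to G#4.
Leap in, step out — an appoggiatura.
The harmony at that moment is E major triad (E, G#, B); F#5 is not a chord tone.
It is approached by step up from E5 and left by leap down to B4.
Step in, leap out — an escape tone.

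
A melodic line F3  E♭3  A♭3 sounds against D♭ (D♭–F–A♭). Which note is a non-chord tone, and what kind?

The harmony at that moment is D♭ major triad (D♭, F, A♭); E♭3 is not a chord tone.
It is approached by step down from F3 and left by leap up to A♭3.
Step in, leap out — an escape tone.

E♭3 is an escape tone.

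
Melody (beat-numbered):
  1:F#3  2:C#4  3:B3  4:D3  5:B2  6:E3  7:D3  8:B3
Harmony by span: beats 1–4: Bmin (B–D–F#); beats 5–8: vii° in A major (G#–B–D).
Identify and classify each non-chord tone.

C#4 (beat 2) — appoggiatura; E3 (beat 6) — appoggiatura.

The harmony at that moment is B minor triad (B, D, F#); C#4 is not a chord tone.
It is approached by leap up from F#3 and left by step down to B3.
Leap in, step out — an appoggiatura.
The harmony at that moment is G# diminished triad (G#, B, D); E3 is not a chord tone.
It is approached by leap up from B2 and left by step down to D3.
Leap in, step out — an appoggiatura.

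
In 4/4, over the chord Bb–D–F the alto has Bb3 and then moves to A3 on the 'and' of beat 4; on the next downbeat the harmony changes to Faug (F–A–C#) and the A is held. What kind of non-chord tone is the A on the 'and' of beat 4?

Anticipation.

The harmony at that moment is Bb major triad (Bb, D, F); A3 is not a chord tone.
It is approached by step down from Bb3 and then sustained as the same pitch into the next harmony.
Arriving early and becoming a chord tone when the harmony changes — an anticipation.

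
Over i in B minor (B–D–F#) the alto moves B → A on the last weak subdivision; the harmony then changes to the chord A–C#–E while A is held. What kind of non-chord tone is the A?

The harmony at that moment is B minor triad (B, D, F#); A is not a chord tone.
It is approached by step down from B and then sustained as the same pitch into the next harmony.
Arriving early and becoming a chord tone when the harmony changes — an anticipation.

A is an anticipation.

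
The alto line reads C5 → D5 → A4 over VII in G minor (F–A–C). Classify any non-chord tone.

The harmony at that moment is F major triad (F, A, C); D5 is not a chord tone.
It is approached by step up from C5 and left by leap down to A4.
Step in, leap out — an escape tone.

D5 is an escape tone.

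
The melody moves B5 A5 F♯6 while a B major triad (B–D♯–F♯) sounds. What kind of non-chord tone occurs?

A5 is an escape tone.

The harmony at that moment is B major triad (B, D♯, F♯); A5 is not a chord tone.
It is approached by step down from B5 and left by leap up to F♯6.
Step in, leap out — an escape tone.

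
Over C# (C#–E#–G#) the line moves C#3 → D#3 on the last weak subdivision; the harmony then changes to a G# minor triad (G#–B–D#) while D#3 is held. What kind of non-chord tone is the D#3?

D#3 is an anticipation.

The harmony at that moment is C# major triad (C#, E#, G#); D#3 is not a chord tone.
It is approached by step up from C#3 and then sustained as the same pitch into the next harmony.
Arriving early and becoming a chord tone when the harmony changes — an anticipation.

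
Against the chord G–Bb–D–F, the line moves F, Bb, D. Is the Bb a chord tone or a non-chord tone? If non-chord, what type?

Chord tone (the third of G minor seventh chord).

G minor seventh chord contains G, Bb, D, F; Bb is the third, so it is a chord tone.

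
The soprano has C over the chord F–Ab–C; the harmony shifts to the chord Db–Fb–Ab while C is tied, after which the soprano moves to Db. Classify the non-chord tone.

The harmony at that moment is Db minor triad (Db, Fb, Ab); C is not a chord tone.
It is held over (the same pitch as the preceding C) and left by step up to Db.
Held over from the previous chord and resolving up by step — a retardation.

C is a retardation.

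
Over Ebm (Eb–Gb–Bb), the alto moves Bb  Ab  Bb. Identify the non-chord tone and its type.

Ab is a neighbor tone.

The harmony at that moment is Eb minor triad (Eb, Gb, Bb); Ab is not a chord tone.
It is approached by step down from Bb and left by step up to Bb.
Step away and step back to the same note — a neighbor tone (lower neighbor).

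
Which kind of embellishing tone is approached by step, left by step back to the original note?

Neighbor tone.

Approach: by step. Departure: by step in the opposite direction, back to the starting pitch.
Stepwise on both sides but reversing to return to the same chord tone — a neighbor tone. (Had it continued onward in the same direction it would be a passing tone instead.)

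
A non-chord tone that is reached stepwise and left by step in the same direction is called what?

Approach: by step. Departure: by step, continuing in the same direction.
Stepwise on both sides with no change of direction means the note fills in the space between two different chord tones — a passing tone. (Had it turned back to its starting note it would be a neighbor tone instead.)

Passing tone.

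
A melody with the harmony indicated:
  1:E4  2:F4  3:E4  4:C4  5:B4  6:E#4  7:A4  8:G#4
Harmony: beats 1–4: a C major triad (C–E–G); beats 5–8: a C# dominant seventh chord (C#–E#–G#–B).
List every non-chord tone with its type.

The harmony at that moment is C major triad (C, E, G); F4 is not a chord tone.
It is approached by step up from E4 and left by step down to E4.
Step away and step back to the same note — a neighbor tone (upper neighbor).
The harmony at that moment is C# dominant seventh chord (C#, E#, G#, B); A4 is not a chord tone.
It is approached by leap up from E#4 and left by step down to G#4.
Leap in, step out — an appoggiatura.

F4 (beat 2) — neighbor tone; A4 (beat 7) — appoggiatura.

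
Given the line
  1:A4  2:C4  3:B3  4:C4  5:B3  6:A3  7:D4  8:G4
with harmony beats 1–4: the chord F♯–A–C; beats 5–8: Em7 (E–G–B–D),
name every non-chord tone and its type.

The harmony at that moment is F♯ diminished triad (F♯, A, C); B3 is not a chord tone.
It is approached by step down from C4 and left by step up to C4.
Step away and step back to the same note — a neighbor tone (lower neighbor).
The harmony at that moment is E minor seventh chord (E, G, B, D); A3 is not a chord tone.
It is approached by step down from B3 and left by leap up to D4.
Step in, leap out — an escape tone.

B3 (beat 3) — neighbor tone; A3 (beat 6) — escape tone.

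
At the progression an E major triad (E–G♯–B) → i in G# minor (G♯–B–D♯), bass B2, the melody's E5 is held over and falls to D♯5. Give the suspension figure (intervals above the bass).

At the second chord the bass is B2. The suspended E5 lies a fourth above the bass; after resolving down by step to D♯5, the interval above the bass becomes a third.
Suspension figures are named by those two intervals: 4–3.

4–3 suspension.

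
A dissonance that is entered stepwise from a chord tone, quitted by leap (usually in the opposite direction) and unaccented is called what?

Approach: by step. Departure: by leap. Metric position: weak.
Step in, leap out, from a weak position — an escape tone (échappée). (It is the mirror image of the appoggiatura, which leaps in and steps out on a strong beat.)

Escape tone.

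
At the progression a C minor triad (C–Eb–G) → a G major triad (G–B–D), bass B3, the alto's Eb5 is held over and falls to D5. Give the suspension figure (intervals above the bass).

4–3 suspension.

At the second chord the bass is B3. The suspended Eb5 lies a fourth above the bass; after resolving down by step to D5, the interval above the bass becomes a third.
Suspension figures are named by those two intervals: 4–3.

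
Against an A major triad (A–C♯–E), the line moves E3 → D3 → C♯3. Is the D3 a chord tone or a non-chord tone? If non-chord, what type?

Non-chord tone — a passing tone.

The harmony at that moment is A major triad (A, C♯, E); D3 is not a chord tone.
It is approached by step down from E3 and left by step down to C♯3.
Step in, step out in the same direction — a passing tone.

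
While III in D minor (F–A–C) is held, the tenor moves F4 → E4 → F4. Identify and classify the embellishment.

The harmony at that moment is F major triad (F, A, C); E4 is not a chord tone.
It is approached by step down from F4 and left by step up to F4.
Step away and step back to the same note — a neighbor tone (lower neighbor).

E4 is a neighbor tone.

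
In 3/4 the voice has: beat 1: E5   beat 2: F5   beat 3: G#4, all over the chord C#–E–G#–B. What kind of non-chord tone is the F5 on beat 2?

Escape tone.

The harmony at that moment is C# minor seventh chord (C#, E, G#, B); F5 is not a chord tone.
It is approached by step up from E5 and left by leap down to G#4.
Step in, leap out, on a weak beat — an escape tone.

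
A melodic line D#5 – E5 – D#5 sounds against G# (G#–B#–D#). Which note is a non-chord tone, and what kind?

The harmony at that moment is G# major triad (G#, B#, D#); E5 is not a chord tone.
It is approached by step up from D#5 and left by step down to D#5.
Step away and step back to the same note — a neighbor tone (upper neighbor).

E5 is a neighbor tone.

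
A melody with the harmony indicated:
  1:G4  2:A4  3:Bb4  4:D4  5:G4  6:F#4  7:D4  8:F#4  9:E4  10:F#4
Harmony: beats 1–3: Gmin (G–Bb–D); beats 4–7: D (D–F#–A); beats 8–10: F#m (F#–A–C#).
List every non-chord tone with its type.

The harmony at that moment is G minor triad (G, Bb, D); A4 is not a chord tone.
It is approached by step up from G4 and left by step up to Bb4.
Step in, step out in the same direction — a passing tone.
The harmony at that moment is D major triad (D, F#, A); G4 is not a chord tone.
It is approached by leap up from D4 and left by step down to F#4.
Leap in, step out — an appoggiatura.
The harmony at that moment is F# minor triad (F#, A, C#); E4 is not a chord tone.
It is approached by step down from F#4 and left by step up to F#4.
Step away and step back to the same note — a neighbor tone (lower neighbor).

A4 (beat 2) — passing tone; G4 (beat 5) — appoggiatura; E4 (beat 9) — neighbor tone.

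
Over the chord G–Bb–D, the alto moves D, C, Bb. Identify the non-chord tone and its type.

The harmony at that moment is G minor triad (G, Bb, D); C is not a chord tone.
It is approached by step down from D and left by step down to Bb.
Step in, step out in the same direction — a passing tone.

C is a passing tone.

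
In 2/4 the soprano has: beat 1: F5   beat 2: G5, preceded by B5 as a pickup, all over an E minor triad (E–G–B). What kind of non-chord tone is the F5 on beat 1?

Appoggiatura.

The harmony at that moment is E minor triad (E, G, B); F5 is not a chord tone.
It is approached by leap down from B5 and left by step up to G5.
Leap in, step out, metrically accented — an appoggiatura.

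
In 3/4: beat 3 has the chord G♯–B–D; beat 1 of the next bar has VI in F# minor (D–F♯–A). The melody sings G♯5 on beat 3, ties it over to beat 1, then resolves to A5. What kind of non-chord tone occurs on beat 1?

Retardation.

The harmony at that moment is D major triad (D, F♯, A); G♯5 is not a chord tone.
It is held over (the same pitch as the preceding G♯5) and left by step up to A5.
Held over from the previous chord and resolving up by step — a retardation.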